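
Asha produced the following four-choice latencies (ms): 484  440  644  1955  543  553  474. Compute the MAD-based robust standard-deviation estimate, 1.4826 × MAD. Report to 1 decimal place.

102.3 ms

Sorted: 440, 474, 484, 543, 553, 644, 1955 → median = 543
|x − 543| sorted: 0, 10, 59, 69, 101, 103, 1412 → MAD = 69
Robust SD ≈ 1.4826 × 69 = 102.299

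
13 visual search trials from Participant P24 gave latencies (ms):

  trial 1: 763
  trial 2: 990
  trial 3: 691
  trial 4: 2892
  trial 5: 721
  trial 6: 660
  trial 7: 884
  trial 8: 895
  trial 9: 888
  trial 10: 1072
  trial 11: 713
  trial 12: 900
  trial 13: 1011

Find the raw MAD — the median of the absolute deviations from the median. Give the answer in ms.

Sorted: 660, 691, 713, 721, 763, 884, 888, 895, 900, 990, 1011, 1072, 2892 → median = 888
|x − 888|: 125, 102, 197, 2004, 167, 228, 4, 7, 0, 184, 175, 12, 123
Sorted deviations: 0, 4, 7, 12, 102, 123, 125, 167, 175, 184, 197, 228, 2004 → MAD = 125

125 ms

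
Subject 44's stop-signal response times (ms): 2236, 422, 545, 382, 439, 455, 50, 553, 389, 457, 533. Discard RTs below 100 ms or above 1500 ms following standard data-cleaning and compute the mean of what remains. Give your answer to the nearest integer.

464 ms

Excluded: 50, 2236
Retained (n=9): Σ = 4175
Mean = 4175/9 = 463.8889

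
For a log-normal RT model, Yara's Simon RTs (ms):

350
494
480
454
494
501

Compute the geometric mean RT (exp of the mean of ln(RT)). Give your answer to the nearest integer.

ln(RT): 5.8579, 6.2025, 6.1738, 6.1181, 6.2025, 6.2166
Mean ln(RT) = 36.7715/6 = 6.12858
Geometric mean = exp(6.12858) = 458.79 ms

459 ms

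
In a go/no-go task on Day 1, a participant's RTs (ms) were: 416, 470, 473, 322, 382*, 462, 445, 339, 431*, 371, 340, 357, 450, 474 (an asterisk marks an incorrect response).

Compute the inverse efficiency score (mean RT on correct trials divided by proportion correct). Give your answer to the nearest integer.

478 ms

Correct trials (n=12): 416, 470, 473, 322, 462, 445, 339, 371, 340, 357, 450, 474
Mean correct RT = 4919/12 = 409.9167 ms
Proportion correct = 12/14
IES = 409.9167 / (12/14) = 478.236 ms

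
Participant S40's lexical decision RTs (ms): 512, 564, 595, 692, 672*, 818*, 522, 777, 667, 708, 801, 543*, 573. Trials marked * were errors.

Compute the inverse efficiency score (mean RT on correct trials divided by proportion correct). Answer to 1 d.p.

Correct trials (n=10): 512, 564, 595, 692, 522, 777, 667, 708, 801, 573
Mean correct RT = 6411/10 = 641.1000 ms
Proportion correct = 10/13
IES = 641.1000 / (10/13) = 833.430 ms

833.4 ms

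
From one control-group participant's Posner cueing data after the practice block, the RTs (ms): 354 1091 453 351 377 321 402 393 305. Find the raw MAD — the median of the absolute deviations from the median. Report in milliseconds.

26 ms

Sorted: 305, 321, 351, 354, 377, 393, 402, 453, 1091 → median = 377
|x − 377|: 23, 714, 76, 26, 0, 56, 25, 16, 72
Sorted deviations: 0, 16, 23, 25, 26, 56, 72, 76, 714 → MAD = 26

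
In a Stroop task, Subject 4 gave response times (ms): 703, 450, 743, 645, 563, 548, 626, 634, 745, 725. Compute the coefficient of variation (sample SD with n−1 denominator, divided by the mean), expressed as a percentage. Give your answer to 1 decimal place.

n = 10, Σ = 6382, M = 638.2000
Σ(x−M)² = 83545.600; s = √(83545.600/9) = 96.3475
CV = 96.3475 / 638.2000 = 0.15097 = 15.097%

15.1%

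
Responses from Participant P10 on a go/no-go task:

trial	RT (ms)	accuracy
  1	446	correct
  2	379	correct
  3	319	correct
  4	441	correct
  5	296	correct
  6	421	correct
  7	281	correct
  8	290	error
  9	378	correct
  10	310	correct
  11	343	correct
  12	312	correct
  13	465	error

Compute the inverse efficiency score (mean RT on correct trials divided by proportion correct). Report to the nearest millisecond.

Correct trials (n=11): 446, 379, 319, 441, 296, 421, 281, 378, 310, 343, 312
Mean correct RT = 3926/11 = 356.9091 ms
Proportion correct = 11/13
IES = 356.9091 / (11/13) = 421.802 ms

422 ms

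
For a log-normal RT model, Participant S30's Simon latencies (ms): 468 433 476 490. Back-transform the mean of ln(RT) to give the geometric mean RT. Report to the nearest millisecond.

466 ms

ln(RT): 6.1485, 6.0707, 6.1654, 6.1944
Mean ln(RT) = 24.5790/4 = 6.14476
Geometric mean = exp(6.14476) = 466.27 ms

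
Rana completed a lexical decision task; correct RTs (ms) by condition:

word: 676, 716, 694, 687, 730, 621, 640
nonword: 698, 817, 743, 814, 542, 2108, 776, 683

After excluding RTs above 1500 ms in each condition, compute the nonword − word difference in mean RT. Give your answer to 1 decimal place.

nonword: exclude 2108
M(word) = 4764/7 = 680.571
M(nonword) = 5073/7 = 724.714
Difference = 724.714 − 680.571 = 44.143 ms

44.1 ms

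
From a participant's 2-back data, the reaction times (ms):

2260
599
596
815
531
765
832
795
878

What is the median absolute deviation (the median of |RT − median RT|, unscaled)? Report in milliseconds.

Sorted: 531, 596, 599, 765, 795, 815, 832, 878, 2260 → median = 795
|x − 795|: 1465, 196, 199, 20, 264, 30, 37, 0, 83
Sorted deviations: 0, 20, 30, 37, 83, 196, 199, 264, 1465 → MAD = 83

83 ms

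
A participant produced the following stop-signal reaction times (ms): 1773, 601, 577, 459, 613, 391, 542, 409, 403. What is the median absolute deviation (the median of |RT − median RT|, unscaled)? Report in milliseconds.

83 ms

Sorted: 391, 403, 409, 459, 542, 577, 601, 613, 1773 → median = 542
|x − 542|: 1231, 59, 35, 83, 71, 151, 0, 133, 139
Sorted deviations: 0, 35, 59, 71, 83, 133, 139, 151, 1231 → MAD = 83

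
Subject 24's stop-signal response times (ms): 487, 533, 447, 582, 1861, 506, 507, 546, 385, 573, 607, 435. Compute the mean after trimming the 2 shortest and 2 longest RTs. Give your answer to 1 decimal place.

Sorted: 385, 435, 447, 487, 506, 507, 533, 546, 573, 582, 607, 1861
Drop lowest 2 (385, 435) and highest 2 (607, 1861)
Remaining (n=8): Σ = 4181, mean = 4181/8 = 522.625

522.6 ms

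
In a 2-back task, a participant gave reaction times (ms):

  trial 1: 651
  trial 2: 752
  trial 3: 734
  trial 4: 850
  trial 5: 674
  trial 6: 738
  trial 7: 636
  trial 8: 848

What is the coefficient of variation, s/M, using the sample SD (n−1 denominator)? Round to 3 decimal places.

n = 8, Σ = 5883, M = 735.3750
Σ(x−M)² = 46869.875; s = √(46869.875/7) = 81.8272
CV = 81.8272 / 735.3750 = 0.11127

0.111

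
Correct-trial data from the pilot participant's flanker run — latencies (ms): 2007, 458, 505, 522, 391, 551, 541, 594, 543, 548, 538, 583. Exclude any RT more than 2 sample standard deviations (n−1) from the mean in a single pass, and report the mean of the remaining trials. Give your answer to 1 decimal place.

n = 12, ΣRT = 7781, M = 648.417
Σ(x−M)² = 2046476.92; s = √(2046476.92/11) = 431.327
Cutoffs: 648.417 ± 2·431.327 → [-214.2, 1511.1]
Outside: 2007 → excluded.
Retained (n=11): Σ = 5774, mean = 5774/11 = 524.909

524.9 ms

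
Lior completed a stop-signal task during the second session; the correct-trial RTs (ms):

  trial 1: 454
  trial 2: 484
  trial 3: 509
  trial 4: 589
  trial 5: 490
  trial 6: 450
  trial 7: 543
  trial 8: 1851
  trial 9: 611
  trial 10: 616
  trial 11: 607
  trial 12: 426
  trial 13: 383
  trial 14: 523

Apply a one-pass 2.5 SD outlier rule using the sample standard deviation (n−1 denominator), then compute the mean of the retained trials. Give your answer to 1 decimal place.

n = 14, ΣRT = 8536, M = 609.714
Σ(x−M)² = 1728422.86; s = √(1728422.86/13) = 364.631
Cutoffs: 609.714 ± 2.5·364.631 → [-301.9, 1521.3]
Outside: 1851 → excluded.
Retained (n=13): Σ = 6685, mean = 6685/13 = 514.231

514.2 ms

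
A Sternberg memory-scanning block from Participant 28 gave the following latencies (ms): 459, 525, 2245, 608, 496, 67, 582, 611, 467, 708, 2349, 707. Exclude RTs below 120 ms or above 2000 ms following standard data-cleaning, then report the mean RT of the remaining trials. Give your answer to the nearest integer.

Excluded: 67, 2245, 2349
Retained (n=9): Σ = 5163
Mean = 5163/9 = 573.6667

574 ms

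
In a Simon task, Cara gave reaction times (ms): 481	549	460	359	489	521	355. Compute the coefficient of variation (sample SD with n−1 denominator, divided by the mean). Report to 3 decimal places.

n = 7, Σ = 3214, M = 459.1429
Σ(x−M)² = 34144.857; s = √(34144.857/6) = 75.4375
CV = 75.4375 / 459.1429 = 0.16430

0.164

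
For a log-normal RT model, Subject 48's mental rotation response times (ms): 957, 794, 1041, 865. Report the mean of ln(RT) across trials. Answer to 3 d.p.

6.813

ln(RT): 6.8638, 6.6771, 6.9479, 6.7627
Σ ln(RT) = 27.2516
Mean = 27.2516/4 = 6.81289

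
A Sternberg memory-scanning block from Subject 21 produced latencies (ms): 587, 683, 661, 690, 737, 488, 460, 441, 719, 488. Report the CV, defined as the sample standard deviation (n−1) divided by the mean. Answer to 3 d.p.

n = 10, Σ = 5954, M = 595.4000
Σ(x−M)² = 121566.400; s = √(121566.400/9) = 116.2212
CV = 116.2212 / 595.4000 = 0.19520

0.195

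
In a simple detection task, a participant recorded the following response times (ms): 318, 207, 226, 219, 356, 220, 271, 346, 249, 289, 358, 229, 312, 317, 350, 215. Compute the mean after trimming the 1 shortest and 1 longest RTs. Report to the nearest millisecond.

Sorted: 207, 215, 219, 220, 226, 229, 249, 271, 289, 312, 317, 318, 346, 350, 356, 358
Drop lowest 1 (207) and highest 1 (358)
Remaining (n=14): Σ = 3917, mean = 3917/14 = 279.786

280 ms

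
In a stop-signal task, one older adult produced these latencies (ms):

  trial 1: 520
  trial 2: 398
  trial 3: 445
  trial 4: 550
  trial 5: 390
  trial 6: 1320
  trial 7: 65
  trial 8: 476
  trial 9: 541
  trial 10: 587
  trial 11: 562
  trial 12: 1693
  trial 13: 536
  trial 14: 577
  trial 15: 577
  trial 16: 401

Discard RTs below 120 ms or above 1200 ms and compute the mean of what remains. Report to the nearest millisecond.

505 ms

Excluded: 65, 1320, 1693
Retained (n=13): Σ = 6560
Mean = 6560/13 = 504.6154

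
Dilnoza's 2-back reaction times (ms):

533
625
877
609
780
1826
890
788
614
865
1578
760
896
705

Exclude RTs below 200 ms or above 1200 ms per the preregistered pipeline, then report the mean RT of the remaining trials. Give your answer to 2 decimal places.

Excluded: 1578, 1826
Retained (n=12): Σ = 8942
Mean = 8942/12 = 745.1667

745.17 ms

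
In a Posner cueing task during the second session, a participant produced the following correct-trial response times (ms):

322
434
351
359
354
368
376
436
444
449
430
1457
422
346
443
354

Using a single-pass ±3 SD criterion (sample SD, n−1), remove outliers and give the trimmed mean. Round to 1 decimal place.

n = 16, ΣRT = 7345, M = 459.062
Σ(x−M)² = 1090370.94; s = √(1090370.94/15) = 269.613
Cutoffs: 459.062 ± 3·269.613 → [-349.8, 1267.9]
Outside: 1457 → excluded.
Retained (n=15): Σ = 5888, mean = 5888/15 = 392.533

392.5 ms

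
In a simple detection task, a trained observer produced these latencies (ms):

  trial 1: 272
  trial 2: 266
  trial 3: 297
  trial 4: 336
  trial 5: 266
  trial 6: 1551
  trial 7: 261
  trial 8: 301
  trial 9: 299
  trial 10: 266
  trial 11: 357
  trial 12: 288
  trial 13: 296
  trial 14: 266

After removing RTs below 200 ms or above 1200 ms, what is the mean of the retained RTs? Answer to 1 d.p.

Excluded: 1551
Retained (n=13): Σ = 3771
Mean = 3771/13 = 290.0769

290.1 ms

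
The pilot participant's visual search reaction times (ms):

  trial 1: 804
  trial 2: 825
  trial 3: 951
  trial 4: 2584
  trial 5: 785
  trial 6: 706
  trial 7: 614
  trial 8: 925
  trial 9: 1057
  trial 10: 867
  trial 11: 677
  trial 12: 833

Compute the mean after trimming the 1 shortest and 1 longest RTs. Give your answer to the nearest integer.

Sorted: 614, 677, 706, 785, 804, 825, 833, 867, 925, 951, 1057, 2584
Drop lowest 1 (614) and highest 1 (2584)
Remaining (n=10): Σ = 8430, mean = 8430/10 = 843.000

843 ms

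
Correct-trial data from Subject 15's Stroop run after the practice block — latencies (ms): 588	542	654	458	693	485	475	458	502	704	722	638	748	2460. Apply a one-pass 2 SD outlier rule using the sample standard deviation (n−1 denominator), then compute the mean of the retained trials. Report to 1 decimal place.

589.8 ms

n = 14, ΣRT = 10127, M = 723.357
Σ(x−M)² = 3389465.21; s = √(3389465.21/13) = 510.615
Cutoffs: 723.357 ± 2·510.615 → [-297.9, 1744.6]
Outside: 2460 → excluded.
Retained (n=13): Σ = 7667, mean = 7667/13 = 589.769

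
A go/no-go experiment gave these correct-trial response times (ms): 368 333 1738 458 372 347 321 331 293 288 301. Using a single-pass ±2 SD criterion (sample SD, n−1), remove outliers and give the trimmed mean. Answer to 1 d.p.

341.2 ms

n = 11, ΣRT = 5150, M = 468.182
Σ(x−M)² = 1796373.64; s = √(1796373.64/10) = 423.836
Cutoffs: 468.182 ± 2·423.836 → [-379.5, 1315.9]
Outside: 1738 → excluded.
Retained (n=10): Σ = 3412, mean = 3412/10 = 341.200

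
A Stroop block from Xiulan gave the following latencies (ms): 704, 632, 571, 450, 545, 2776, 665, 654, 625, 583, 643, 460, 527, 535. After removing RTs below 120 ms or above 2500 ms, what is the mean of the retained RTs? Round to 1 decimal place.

Excluded: 2776
Retained (n=13): Σ = 7594
Mean = 7594/13 = 584.1538

584.2 ms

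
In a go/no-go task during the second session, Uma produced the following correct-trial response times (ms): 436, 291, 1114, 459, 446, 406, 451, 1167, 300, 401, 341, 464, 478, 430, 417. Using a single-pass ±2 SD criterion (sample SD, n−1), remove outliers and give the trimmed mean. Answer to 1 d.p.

n = 15, ΣRT = 7601, M = 506.733
Σ(x−M)² = 973466.93; s = √(973466.93/14) = 263.692
Cutoffs: 506.733 ± 2·263.692 → [-20.7, 1034.1]
Outside: 1114, 1167 → excluded.
Retained (n=13): Σ = 5320, mean = 5320/13 = 409.231

409.2 ms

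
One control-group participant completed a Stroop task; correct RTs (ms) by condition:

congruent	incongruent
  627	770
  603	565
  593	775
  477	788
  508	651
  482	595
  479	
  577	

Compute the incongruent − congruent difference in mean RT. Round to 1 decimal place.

M(congruent) = 4346/8 = 543.250
M(incongruent) = 4144/6 = 690.667
Difference = 690.667 − 543.250 = 147.417 ms

147.4 ms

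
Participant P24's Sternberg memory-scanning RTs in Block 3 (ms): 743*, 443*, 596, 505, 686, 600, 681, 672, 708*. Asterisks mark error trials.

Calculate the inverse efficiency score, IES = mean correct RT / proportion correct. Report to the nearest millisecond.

935 ms

Correct trials (n=6): 596, 505, 686, 600, 681, 672
Mean correct RT = 3740/6 = 623.3333 ms
Proportion correct = 6/9
IES = 623.3333 / (6/9) = 935.000 ms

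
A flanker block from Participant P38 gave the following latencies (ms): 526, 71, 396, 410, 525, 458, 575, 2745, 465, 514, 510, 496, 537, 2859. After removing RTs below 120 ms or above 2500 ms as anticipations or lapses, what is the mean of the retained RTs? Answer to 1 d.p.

492.0 ms

Excluded: 71, 2745, 2859
Retained (n=11): Σ = 5412
Mean = 5412/11 = 492.0000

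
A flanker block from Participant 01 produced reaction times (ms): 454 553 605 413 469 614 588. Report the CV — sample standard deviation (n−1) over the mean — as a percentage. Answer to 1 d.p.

n = 7, Σ = 3696, M = 528.0000
Σ(x−M)² = 39732.000; s = √(39732.000/6) = 81.3757
CV = 81.3757 / 528.0000 = 0.15412 = 15.412%

15.4%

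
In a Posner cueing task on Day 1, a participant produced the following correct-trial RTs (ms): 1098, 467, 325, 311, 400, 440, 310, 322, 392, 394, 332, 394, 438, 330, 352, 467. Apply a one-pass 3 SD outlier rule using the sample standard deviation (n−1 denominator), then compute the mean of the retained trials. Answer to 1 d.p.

n = 16, ΣRT = 6772, M = 423.250
Σ(x−M)² = 530271.00; s = √(530271.00/15) = 188.020
Cutoffs: 423.250 ± 3·188.020 → [-140.8, 987.3]
Outside: 1098 → excluded.
Retained (n=15): Σ = 5674, mean = 5674/15 = 378.267

378.3 ms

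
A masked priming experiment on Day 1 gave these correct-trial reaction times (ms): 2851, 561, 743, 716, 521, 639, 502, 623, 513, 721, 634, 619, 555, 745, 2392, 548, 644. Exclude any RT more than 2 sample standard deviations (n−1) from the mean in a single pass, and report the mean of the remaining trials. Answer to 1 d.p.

n = 17, ΣRT = 14527, M = 854.529
Σ(x−M)² = 7281654.24; s = √(7281654.24/16) = 674.614
Cutoffs: 854.529 ± 2·674.614 → [-494.7, 2203.8]
Outside: 2392, 2851 → excluded.
Retained (n=15): Σ = 9284, mean = 9284/15 = 618.933

618.9 ms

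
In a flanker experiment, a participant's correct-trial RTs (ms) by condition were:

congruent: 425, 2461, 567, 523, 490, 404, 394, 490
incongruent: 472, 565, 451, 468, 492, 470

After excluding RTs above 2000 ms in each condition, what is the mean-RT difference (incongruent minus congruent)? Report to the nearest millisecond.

16 ms

congruent: exclude 2461
M(congruent) = 3293/7 = 470.429
M(incongruent) = 2918/6 = 486.333
Difference = 486.333 − 470.429 = 15.905 ms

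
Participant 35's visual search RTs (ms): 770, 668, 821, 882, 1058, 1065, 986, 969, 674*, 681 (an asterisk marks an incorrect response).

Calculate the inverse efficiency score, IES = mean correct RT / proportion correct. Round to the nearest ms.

Correct trials (n=9): 770, 668, 821, 882, 1058, 1065, 986, 969, 681
Mean correct RT = 7900/9 = 877.7778 ms
Proportion correct = 9/10
IES = 877.7778 / (9/10) = 975.309 ms

975 ms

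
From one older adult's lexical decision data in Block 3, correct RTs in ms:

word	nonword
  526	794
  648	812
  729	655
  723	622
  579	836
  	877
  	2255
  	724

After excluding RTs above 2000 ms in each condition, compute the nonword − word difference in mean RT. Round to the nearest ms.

119 ms

nonword: exclude 2255
M(word) = 3205/5 = 641.000
M(nonword) = 5320/7 = 760.000
Difference = 760.000 − 641.000 = 119.000 ms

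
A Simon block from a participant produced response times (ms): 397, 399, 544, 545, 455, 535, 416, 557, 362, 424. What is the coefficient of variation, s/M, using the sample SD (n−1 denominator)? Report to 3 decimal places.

0.160

n = 10, Σ = 4634, M = 463.4000
Σ(x−M)² = 49750.400; s = √(49750.400/9) = 74.3493
CV = 74.3493 / 463.4000 = 0.16044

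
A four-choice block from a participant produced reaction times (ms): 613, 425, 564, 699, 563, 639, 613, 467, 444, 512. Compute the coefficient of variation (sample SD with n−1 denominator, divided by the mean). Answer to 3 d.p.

0.163

n = 10, Σ = 5539, M = 553.9000
Σ(x−M)² = 73466.900; s = √(73466.900/9) = 90.3493
CV = 90.3493 / 553.9000 = 0.16311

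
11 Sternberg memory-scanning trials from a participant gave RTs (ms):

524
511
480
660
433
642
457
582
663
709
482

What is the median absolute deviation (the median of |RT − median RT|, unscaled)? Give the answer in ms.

Sorted: 433, 457, 480, 482, 511, 524, 582, 642, 660, 663, 709 → median = 524
|x − 524|: 0, 13, 44, 136, 91, 118, 67, 58, 139, 185, 42
Sorted deviations: 0, 13, 42, 44, 58, 67, 91, 118, 136, 139, 185 → MAD = 67

67 ms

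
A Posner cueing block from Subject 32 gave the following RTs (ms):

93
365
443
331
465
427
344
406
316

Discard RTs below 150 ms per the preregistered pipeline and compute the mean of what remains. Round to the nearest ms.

Excluded: 93
Retained (n=8): Σ = 3097
Mean = 3097/8 = 387.1250

387 ms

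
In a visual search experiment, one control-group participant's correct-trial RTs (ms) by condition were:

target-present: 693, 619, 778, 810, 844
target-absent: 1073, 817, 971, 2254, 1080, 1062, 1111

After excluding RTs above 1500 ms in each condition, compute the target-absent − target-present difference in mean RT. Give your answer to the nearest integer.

270 ms

target-absent: exclude 2254
M(target-present) = 3744/5 = 748.800
M(target-absent) = 6114/6 = 1019.000
Difference = 1019.000 − 748.800 = 270.200 ms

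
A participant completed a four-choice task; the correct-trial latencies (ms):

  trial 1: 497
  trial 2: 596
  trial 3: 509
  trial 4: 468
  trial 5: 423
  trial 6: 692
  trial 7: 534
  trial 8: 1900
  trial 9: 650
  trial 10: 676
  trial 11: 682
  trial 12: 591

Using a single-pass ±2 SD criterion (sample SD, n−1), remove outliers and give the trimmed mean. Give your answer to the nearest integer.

n = 12, ΣRT = 8218, M = 684.833
Σ(x−M)² = 1699199.67; s = √(1699199.67/11) = 393.030
Cutoffs: 684.833 ± 2·393.030 → [-101.2, 1470.9]
Outside: 1900 → excluded.
Retained (n=11): Σ = 6318, mean = 6318/11 = 574.364

574 ms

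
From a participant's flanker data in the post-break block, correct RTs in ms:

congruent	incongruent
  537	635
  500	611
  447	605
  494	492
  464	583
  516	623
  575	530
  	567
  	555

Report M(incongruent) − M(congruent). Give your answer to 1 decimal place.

M(congruent) = 3533/7 = 504.714
M(incongruent) = 5201/9 = 577.889
Difference = 577.889 − 504.714 = 73.175 ms

73.2 ms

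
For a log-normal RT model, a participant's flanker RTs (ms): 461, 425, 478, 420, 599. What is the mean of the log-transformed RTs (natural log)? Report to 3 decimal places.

ln(RT): 6.1334, 6.0521, 6.1696, 6.0403, 6.3953
Σ ln(RT) = 30.7906
Mean = 30.7906/5 = 6.15812

6.158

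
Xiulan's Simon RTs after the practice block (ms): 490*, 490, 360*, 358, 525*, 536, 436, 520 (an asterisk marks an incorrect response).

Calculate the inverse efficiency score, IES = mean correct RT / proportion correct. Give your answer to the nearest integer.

Correct trials (n=5): 490, 358, 536, 436, 520
Mean correct RT = 2340/5 = 468.0000 ms
Proportion correct = 5/8
IES = 468.0000 / (5/8) = 748.800 ms

749 ms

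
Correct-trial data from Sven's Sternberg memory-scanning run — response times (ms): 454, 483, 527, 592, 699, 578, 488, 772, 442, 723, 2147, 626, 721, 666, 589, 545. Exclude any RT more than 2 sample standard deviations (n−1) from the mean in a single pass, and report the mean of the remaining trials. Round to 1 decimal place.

593.7 ms

n = 16, ΣRT = 11052, M = 690.750
Σ(x−M)² = 2417163.00; s = √(2417163.00/15) = 401.428
Cutoffs: 690.750 ± 2·401.428 → [-112.1, 1493.6]
Outside: 2147 → excluded.
Retained (n=15): Σ = 8905, mean = 8905/15 = 593.667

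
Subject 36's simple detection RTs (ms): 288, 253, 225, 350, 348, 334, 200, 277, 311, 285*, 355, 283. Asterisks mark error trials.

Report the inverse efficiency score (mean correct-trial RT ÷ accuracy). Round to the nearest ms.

320 ms

Correct trials (n=11): 288, 253, 225, 350, 348, 334, 200, 277, 311, 355, 283
Mean correct RT = 3224/11 = 293.0909 ms
Proportion correct = 11/12
IES = 293.0909 / (11/12) = 319.736 ms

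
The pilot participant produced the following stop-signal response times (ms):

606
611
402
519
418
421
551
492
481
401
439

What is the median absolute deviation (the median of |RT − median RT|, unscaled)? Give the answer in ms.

Sorted: 401, 402, 418, 421, 439, 481, 492, 519, 551, 606, 611 → median = 481
|x − 481|: 125, 130, 79, 38, 63, 60, 70, 11, 0, 80, 42
Sorted deviations: 0, 11, 38, 42, 60, 63, 70, 79, 80, 125, 130 → MAD = 63

63 ms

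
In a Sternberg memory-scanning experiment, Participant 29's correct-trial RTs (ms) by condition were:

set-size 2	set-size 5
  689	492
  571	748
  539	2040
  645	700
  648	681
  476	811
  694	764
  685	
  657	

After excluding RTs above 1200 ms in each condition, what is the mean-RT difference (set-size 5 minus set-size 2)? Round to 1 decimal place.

set-size 5: exclude 2040
M(set-size 2) = 5604/9 = 622.667
M(set-size 5) = 4196/6 = 699.333
Difference = 699.333 − 622.667 = 76.667 ms

76.7 ms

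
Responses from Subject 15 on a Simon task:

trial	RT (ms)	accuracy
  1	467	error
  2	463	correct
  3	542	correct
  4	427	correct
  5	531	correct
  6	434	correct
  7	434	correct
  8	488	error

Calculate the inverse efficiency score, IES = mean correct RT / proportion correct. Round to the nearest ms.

Correct trials (n=6): 463, 542, 427, 531, 434, 434
Mean correct RT = 2831/6 = 471.8333 ms
Proportion correct = 6/8
IES = 471.8333 / (6/8) = 629.111 ms

629 ms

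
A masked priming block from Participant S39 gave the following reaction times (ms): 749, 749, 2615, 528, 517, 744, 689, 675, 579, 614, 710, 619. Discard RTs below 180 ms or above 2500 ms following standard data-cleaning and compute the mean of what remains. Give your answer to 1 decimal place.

652.1 ms

Excluded: 2615
Retained (n=11): Σ = 7173
Mean = 7173/11 = 652.0909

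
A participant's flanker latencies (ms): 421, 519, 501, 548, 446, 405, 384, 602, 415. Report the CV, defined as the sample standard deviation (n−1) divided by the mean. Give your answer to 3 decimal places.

n = 9, Σ = 4241, M = 471.2222
Σ(x−M)² = 44479.556; s = √(44479.556/8) = 74.5650
CV = 74.5650 / 471.2222 = 0.15824

0.158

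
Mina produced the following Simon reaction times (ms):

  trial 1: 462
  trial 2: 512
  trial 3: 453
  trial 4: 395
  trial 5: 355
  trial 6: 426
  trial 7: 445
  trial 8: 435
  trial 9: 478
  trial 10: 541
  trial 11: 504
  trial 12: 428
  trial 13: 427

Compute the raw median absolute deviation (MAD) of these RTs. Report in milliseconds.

Sorted: 355, 395, 426, 427, 428, 435, 445, 453, 462, 478, 504, 512, 541 → median = 445
|x − 445|: 17, 67, 8, 50, 90, 19, 0, 10, 33, 96, 59, 17, 18
Sorted deviations: 0, 8, 10, 17, 17, 18, 19, 33, 50, 59, 67, 90, 96 → MAD = 19

19 ms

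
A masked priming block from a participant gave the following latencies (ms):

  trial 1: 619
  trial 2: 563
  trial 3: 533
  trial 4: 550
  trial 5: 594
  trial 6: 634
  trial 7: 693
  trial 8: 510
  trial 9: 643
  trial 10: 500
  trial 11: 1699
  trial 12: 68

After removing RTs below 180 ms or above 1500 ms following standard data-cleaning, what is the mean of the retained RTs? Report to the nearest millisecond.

Excluded: 68, 1699
Retained (n=10): Σ = 5839
Mean = 5839/10 = 583.9000

584 ms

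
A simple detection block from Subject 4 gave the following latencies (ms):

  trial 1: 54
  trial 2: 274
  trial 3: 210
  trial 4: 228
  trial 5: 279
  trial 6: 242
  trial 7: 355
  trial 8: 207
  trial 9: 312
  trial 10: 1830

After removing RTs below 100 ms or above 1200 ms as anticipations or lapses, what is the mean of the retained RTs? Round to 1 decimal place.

Excluded: 54, 1830
Retained (n=8): Σ = 2107
Mean = 2107/8 = 263.3750

263.4 ms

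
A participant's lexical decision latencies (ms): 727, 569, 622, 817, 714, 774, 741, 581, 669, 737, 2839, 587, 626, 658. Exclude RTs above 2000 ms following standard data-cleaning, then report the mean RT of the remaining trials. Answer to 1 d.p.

678.6 ms

Excluded: 2839
Retained (n=13): Σ = 8822
Mean = 8822/13 = 678.6154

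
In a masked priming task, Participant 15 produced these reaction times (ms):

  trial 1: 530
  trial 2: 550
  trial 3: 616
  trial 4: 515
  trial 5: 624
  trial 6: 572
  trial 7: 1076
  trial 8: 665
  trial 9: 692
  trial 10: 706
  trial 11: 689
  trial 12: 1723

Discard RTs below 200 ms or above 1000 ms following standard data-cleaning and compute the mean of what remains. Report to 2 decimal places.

615.90 ms

Excluded: 1076, 1723
Retained (n=10): Σ = 6159
Mean = 6159/10 = 615.9000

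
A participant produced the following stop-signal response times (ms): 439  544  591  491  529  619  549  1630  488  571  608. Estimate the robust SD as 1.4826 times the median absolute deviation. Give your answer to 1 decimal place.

Sorted: 439, 488, 491, 529, 544, 549, 571, 591, 608, 619, 1630 → median = 549
|x − 549| sorted: 0, 5, 20, 22, 42, 58, 59, 61, 70, 110, 1081 → MAD = 58
Robust SD ≈ 1.4826 × 58 = 85.991

86.0 ms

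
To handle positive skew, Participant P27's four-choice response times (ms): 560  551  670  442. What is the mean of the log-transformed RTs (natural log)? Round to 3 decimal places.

6.310

ln(RT): 6.3279, 6.3117, 6.5073, 6.0913
Σ ln(RT) = 25.2383
Mean = 25.2383/4 = 6.30956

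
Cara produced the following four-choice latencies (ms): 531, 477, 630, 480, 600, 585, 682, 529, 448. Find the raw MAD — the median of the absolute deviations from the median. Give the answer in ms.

Sorted: 448, 477, 480, 529, 531, 585, 600, 630, 682 → median = 531
|x − 531|: 0, 54, 99, 51, 69, 54, 151, 2, 83
Sorted deviations: 0, 2, 51, 54, 54, 69, 83, 99, 151 → MAD = 54

54 ms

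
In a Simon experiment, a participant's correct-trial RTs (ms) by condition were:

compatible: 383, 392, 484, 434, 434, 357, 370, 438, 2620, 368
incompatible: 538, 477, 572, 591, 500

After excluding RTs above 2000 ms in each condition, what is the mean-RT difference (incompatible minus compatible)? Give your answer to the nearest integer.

129 ms

compatible: exclude 2620
M(compatible) = 3660/9 = 406.667
M(incompatible) = 2678/5 = 535.600
Difference = 535.600 − 406.667 = 128.933 ms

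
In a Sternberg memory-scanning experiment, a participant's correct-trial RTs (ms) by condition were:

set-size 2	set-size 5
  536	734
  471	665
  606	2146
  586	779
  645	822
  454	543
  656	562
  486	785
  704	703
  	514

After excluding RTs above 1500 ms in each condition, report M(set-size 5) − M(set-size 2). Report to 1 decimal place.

107.0 ms

set-size 5: exclude 2146
M(set-size 2) = 5144/9 = 571.556
M(set-size 5) = 6107/9 = 678.556
Difference = 678.556 − 571.556 = 107.000 ms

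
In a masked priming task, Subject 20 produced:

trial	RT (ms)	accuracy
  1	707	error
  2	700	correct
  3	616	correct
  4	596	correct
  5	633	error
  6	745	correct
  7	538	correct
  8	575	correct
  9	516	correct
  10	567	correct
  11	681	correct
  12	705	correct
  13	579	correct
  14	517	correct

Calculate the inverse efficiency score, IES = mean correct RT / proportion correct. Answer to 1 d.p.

713.1 ms

Correct trials (n=12): 700, 616, 596, 745, 538, 575, 516, 567, 681, 705, 579, 517
Mean correct RT = 7335/12 = 611.2500 ms
Proportion correct = 12/14
IES = 611.2500 / (12/14) = 713.125 ms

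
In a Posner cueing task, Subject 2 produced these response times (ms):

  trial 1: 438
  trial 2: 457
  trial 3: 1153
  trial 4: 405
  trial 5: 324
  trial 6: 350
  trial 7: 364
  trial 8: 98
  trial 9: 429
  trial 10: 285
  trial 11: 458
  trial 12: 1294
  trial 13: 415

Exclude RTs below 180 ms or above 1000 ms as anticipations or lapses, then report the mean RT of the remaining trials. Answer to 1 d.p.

Excluded: 98, 1153, 1294
Retained (n=10): Σ = 3925
Mean = 3925/10 = 392.5000

392.5 ms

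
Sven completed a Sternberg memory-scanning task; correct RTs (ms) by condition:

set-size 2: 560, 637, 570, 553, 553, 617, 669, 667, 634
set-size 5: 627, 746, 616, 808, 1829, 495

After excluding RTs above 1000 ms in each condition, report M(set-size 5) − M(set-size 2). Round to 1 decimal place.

set-size 5: exclude 1829
M(set-size 2) = 5460/9 = 606.667
M(set-size 5) = 3292/5 = 658.400
Difference = 658.400 − 606.667 = 51.733 ms

51.7 ms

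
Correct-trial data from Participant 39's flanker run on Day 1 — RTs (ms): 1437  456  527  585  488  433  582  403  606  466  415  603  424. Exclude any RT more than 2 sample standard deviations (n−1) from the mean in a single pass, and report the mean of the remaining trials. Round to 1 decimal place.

n = 13, ΣRT = 7425, M = 571.154
Σ(x−M)² = 878809.69; s = √(878809.69/12) = 270.618
Cutoffs: 571.154 ± 2·270.618 → [29.9, 1112.4]
Outside: 1437 → excluded.
Retained (n=12): Σ = 5988, mean = 5988/12 = 499.000

499.0 ms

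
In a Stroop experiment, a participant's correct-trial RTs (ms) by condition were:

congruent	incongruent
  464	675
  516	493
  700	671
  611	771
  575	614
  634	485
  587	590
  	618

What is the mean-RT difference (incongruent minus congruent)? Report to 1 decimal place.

30.8 ms

M(congruent) = 4087/7 = 583.857
M(incongruent) = 4917/8 = 614.625
Difference = 614.625 − 583.857 = 30.768 ms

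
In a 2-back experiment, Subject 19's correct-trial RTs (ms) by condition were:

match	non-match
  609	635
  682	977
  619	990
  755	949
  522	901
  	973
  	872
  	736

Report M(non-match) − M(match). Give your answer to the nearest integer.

242 ms

M(match) = 3187/5 = 637.400
M(non-match) = 7033/8 = 879.125
Difference = 879.125 − 637.400 = 241.725 ms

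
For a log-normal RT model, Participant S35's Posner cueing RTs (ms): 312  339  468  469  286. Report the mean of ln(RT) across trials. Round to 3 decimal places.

ln(RT): 5.7430, 5.8260, 6.1485, 6.1506, 5.6560
Σ ln(RT) = 29.5241
Mean = 29.5241/5 = 5.90481

5.905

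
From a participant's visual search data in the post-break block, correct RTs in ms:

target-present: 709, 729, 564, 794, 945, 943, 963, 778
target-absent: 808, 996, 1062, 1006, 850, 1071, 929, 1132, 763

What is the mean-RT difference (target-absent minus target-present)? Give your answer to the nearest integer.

M(target-present) = 6425/8 = 803.125
M(target-absent) = 8617/9 = 957.444
Difference = 957.444 − 803.125 = 154.319 ms

154 ms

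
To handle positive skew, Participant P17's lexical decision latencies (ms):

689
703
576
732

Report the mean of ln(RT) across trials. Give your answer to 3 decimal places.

6.511

ln(RT): 6.5352, 6.5554, 6.3561, 6.5958
Σ ln(RT) = 26.0425
Mean = 26.0425/4 = 6.51062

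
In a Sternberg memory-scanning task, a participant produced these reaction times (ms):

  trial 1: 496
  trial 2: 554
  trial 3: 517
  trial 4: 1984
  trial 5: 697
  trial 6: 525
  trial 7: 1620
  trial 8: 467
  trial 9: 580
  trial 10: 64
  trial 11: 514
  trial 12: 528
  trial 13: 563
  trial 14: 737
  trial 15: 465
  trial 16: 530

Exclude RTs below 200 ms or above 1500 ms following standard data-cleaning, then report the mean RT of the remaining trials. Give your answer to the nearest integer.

552 ms

Excluded: 64, 1620, 1984
Retained (n=13): Σ = 7173
Mean = 7173/13 = 551.7692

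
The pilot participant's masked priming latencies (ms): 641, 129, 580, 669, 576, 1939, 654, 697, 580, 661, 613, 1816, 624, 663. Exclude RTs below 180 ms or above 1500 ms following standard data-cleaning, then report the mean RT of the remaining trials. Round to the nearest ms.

633 ms

Excluded: 129, 1816, 1939
Retained (n=11): Σ = 6958
Mean = 6958/11 = 632.5455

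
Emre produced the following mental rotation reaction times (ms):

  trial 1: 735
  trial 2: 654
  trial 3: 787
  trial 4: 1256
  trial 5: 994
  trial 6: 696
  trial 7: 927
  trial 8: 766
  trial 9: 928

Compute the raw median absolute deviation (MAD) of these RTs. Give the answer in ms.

Sorted: 654, 696, 735, 766, 787, 927, 928, 994, 1256 → median = 787
|x − 787|: 52, 133, 0, 469, 207, 91, 140, 21, 141
Sorted deviations: 0, 21, 52, 91, 133, 140, 141, 207, 469 → MAD = 133

133 ms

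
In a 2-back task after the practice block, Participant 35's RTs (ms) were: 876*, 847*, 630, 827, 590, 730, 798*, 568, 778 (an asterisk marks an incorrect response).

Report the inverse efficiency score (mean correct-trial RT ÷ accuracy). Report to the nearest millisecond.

1031 ms

Correct trials (n=6): 630, 827, 590, 730, 568, 778
Mean correct RT = 4123/6 = 687.1667 ms
Proportion correct = 6/9
IES = 687.1667 / (6/9) = 1030.750 ms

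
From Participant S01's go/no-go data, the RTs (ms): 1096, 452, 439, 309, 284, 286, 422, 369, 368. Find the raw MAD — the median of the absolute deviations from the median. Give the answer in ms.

70 ms

Sorted: 284, 286, 309, 368, 369, 422, 439, 452, 1096 → median = 369
|x − 369|: 727, 83, 70, 60, 85, 83, 53, 0, 1
Sorted deviations: 0, 1, 53, 60, 70, 83, 83, 85, 727 → MAD = 70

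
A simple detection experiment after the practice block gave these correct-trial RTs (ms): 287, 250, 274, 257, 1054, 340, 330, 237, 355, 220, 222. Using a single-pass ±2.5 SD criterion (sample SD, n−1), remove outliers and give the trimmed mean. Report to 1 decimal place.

277.2 ms

n = 11, ΣRT = 3826, M = 347.818
Σ(x−M)² = 570535.64; s = √(570535.64/10) = 238.859
Cutoffs: 347.818 ± 2.5·238.859 → [-249.3, 945.0]
Outside: 1054 → excluded.
Retained (n=10): Σ = 2772, mean = 2772/10 = 277.200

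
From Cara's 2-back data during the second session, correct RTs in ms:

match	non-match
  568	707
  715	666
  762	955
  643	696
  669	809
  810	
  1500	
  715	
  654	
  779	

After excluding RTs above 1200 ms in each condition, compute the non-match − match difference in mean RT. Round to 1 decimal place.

match: exclude 1500
M(match) = 6315/9 = 701.667
M(non-match) = 3833/5 = 766.600
Difference = 766.600 − 701.667 = 64.933 ms

64.9 ms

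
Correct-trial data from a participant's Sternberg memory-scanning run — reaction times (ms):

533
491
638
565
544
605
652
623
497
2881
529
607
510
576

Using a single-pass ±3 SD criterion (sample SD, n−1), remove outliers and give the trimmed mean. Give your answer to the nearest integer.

n = 14, ΣRT = 10251, M = 732.214
Σ(x−M)² = 5008040.36; s = √(5008040.36/13) = 620.672
Cutoffs: 732.214 ± 3·620.672 → [-1129.8, 2594.2]
Outside: 2881 → excluded.
Retained (n=13): Σ = 7370, mean = 7370/13 = 566.923

567 ms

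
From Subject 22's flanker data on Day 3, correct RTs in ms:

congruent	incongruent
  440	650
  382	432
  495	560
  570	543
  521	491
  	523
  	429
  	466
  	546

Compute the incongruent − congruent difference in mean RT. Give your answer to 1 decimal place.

M(congruent) = 2408/5 = 481.600
M(incongruent) = 4640/9 = 515.556
Difference = 515.556 − 481.600 = 33.956 ms

34.0 ms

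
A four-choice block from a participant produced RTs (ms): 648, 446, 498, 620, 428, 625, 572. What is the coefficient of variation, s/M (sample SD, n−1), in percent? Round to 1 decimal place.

16.5%

n = 7, Σ = 3837, M = 548.1429
Σ(x−M)² = 48992.857; s = √(48992.857/6) = 90.3630
CV = 90.3630 / 548.1429 = 0.16485 = 16.485%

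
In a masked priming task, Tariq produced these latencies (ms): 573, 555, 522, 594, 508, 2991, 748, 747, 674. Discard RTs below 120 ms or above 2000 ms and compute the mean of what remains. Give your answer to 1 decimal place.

615.1 ms

Excluded: 2991
Retained (n=8): Σ = 4921
Mean = 4921/8 = 615.1250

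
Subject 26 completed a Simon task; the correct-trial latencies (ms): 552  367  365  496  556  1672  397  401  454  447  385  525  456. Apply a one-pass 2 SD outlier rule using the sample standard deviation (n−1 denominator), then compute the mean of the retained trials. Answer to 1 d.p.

450.1 ms

n = 13, ΣRT = 7073, M = 544.077
Σ(x−M)² = 1431218.92; s = √(1431218.92/12) = 345.352
Cutoffs: 544.077 ± 2·345.352 → [-146.6, 1234.8]
Outside: 1672 → excluded.
Retained (n=12): Σ = 5401, mean = 5401/12 = 450.083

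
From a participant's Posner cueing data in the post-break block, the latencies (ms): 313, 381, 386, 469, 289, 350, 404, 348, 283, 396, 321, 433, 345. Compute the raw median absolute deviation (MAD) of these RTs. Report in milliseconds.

37 ms

Sorted: 283, 289, 313, 321, 345, 348, 350, 381, 386, 396, 404, 433, 469 → median = 350
|x − 350|: 37, 31, 36, 119, 61, 0, 54, 2, 67, 46, 29, 83, 5
Sorted deviations: 0, 2, 5, 29, 31, 36, 37, 46, 54, 61, 67, 83, 119 → MAD = 37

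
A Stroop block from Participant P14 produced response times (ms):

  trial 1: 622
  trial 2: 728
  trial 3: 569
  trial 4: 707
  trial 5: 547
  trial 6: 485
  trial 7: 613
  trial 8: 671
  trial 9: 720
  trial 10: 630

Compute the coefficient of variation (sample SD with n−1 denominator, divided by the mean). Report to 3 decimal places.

0.127

n = 10, Σ = 6292, M = 629.2000
Σ(x−M)² = 57295.600; s = √(57295.600/9) = 79.7883
CV = 79.7883 / 629.2000 = 0.12681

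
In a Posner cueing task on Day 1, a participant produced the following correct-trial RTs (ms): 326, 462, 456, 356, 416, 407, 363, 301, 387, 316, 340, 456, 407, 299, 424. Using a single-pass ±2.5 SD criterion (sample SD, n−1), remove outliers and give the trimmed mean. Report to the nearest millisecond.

n = 15, ΣRT = 5716, M = 381.067
Σ(x−M)² = 45276.93; s = √(45276.93/14) = 56.869
Cutoffs: 381.067 ± 2.5·56.869 → [238.9, 523.2]
No RTs fall outside the cutoffs; all 15 retained. Mean = 5716/15 = 381.067

381 ms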